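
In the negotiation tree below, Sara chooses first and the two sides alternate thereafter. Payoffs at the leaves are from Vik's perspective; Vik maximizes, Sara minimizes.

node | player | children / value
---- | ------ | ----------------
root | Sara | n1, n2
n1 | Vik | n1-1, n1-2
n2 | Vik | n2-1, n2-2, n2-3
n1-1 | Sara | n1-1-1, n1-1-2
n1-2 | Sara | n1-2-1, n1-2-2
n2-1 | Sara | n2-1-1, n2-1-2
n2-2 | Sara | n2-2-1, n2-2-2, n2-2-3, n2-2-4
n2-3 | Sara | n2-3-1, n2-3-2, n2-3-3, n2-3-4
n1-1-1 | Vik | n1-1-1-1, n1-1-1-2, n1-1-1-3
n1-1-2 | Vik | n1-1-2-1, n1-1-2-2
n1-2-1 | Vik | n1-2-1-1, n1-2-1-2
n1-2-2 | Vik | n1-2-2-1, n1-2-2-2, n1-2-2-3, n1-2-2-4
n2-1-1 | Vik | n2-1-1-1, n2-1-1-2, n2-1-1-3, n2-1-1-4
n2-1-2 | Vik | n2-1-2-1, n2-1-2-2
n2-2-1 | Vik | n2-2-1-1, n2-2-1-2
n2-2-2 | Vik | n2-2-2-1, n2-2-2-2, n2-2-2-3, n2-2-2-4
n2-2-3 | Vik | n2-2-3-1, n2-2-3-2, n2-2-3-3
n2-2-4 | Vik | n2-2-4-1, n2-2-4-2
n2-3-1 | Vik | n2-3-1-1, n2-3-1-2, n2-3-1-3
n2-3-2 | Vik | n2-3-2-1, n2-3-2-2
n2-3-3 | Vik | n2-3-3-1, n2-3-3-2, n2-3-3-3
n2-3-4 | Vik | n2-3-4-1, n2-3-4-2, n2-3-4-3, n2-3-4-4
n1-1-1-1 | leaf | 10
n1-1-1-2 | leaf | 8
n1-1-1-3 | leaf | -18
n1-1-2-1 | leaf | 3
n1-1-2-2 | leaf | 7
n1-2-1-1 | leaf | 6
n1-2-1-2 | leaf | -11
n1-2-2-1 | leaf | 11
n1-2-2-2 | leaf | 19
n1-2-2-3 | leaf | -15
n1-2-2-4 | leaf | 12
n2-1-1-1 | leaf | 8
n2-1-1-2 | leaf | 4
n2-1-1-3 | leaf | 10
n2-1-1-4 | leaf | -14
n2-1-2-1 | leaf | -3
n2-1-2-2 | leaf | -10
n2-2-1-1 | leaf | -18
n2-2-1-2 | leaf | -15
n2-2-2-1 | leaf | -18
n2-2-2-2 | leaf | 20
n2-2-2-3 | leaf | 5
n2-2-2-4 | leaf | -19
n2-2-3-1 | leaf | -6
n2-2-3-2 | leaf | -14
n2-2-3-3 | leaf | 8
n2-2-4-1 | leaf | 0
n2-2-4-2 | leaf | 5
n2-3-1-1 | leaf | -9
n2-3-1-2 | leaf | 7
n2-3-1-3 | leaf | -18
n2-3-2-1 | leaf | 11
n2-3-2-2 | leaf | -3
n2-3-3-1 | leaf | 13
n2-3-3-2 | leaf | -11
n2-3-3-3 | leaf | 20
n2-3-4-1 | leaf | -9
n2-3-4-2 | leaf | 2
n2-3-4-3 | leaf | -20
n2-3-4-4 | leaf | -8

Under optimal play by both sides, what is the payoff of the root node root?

n1-1-1 (Vik): max(10, 8, -18) = 10
n1-1-2 (Vik): max(3, 7) = 7
n1-1 (Sara): min(10, 7) = 7
n1-2-1 (Vik): max(6, -11) = 6
n1-2-2 (Vik): max(11, 19, -15, 12) = 19
n1-2 (Sara): min(6, 19) = 6
n1 (Vik): max(7, 6) = 7
n2-1-1 (Vik): max(8, 4, 10, -14) = 10
n2-1-2 (Vik): max(-3, -10) = -3
n2-1 (Sara): min(10, -3) = -3
n2-2-1 (Vik): max(-18, -15) = -15
n2-2-2 (Vik): max(-18, 20, 5, -19) = 20
n2-2-3 (Vik): max(-6, -14, 8) = 8
n2-2-4 (Vik): max(0, 5) = 5
n2-2 (Sara): min(-15, 20, 8, 5) = -15
n2-3-1 (Vik): max(-9, 7, -18) = 7
n2-3-2 (Vik): max(11, -3) = 11
n2-3-3 (Vik): max(13, -11, 20) = 20
n2-3-4 (Vik): max(-9, 2, -20, -8) = 2
n2-3 (Sara): min(7, 11, 20, 2) = 2
n2 (Vik): max(-3, -15, 2) = 2
root (Sara): min(7, 2) = 2

2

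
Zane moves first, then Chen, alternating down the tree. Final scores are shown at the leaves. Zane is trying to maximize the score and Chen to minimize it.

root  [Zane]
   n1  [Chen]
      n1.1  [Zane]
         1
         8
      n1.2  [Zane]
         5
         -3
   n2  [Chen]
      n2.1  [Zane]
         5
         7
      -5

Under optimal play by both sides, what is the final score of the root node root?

5

n1.1 (Zane): max(1, 8) = 8
n1.2 (Zane): max(5, -3) = 5
n1 (Chen): min(8, 5) = 5
n2.1 (Zane): max(5, 7) = 7
n2 (Chen): min(7, -5) = -5
root (Zane): max(5, -5) = 5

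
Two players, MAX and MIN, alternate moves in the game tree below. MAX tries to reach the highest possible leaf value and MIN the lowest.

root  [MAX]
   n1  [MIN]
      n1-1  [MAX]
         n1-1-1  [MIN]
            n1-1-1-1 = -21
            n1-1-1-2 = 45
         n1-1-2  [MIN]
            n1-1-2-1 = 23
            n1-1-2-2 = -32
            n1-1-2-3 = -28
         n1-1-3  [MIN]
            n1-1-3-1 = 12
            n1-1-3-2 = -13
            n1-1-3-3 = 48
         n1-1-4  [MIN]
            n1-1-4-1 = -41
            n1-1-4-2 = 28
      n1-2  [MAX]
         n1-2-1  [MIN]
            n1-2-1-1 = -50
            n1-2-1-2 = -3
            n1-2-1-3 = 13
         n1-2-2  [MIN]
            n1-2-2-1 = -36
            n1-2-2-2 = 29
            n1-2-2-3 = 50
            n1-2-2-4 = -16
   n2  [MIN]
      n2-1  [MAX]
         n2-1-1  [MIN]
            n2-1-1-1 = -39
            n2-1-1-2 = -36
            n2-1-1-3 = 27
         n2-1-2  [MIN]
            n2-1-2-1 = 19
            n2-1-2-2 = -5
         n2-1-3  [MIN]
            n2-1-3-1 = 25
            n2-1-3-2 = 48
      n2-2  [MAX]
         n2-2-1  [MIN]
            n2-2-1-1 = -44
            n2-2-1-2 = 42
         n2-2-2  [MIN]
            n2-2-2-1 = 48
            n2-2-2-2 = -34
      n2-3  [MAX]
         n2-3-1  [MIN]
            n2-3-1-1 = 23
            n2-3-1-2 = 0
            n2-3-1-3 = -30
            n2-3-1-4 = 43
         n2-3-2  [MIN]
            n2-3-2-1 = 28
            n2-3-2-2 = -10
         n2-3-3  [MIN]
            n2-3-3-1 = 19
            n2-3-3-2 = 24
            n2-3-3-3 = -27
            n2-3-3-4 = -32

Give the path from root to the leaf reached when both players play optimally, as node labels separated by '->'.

root -> n2 -> n2-2 -> n2-2-2 -> n2-2-2-2

n1-1-1 (MIN): min(-21, 45) = -21
n1-1-2 (MIN): min(23, -32, -28) = -32
n1-1-3 (MIN): min(12, -13, 48) = -13
n1-1-4 (MIN): min(-41, 28) = -41
n1-1 (MAX): max(-21, -32, -13, -41) = -13
n1-2-1 (MIN): min(-50, -3, 13) = -50
n1-2-2 (MIN): min(-36, 29, 50, -16) = -36
n1-2 (MAX): max(-50, -36) = -36
n1 (MIN): min(-13, -36) = -36
n2-1-1 (MIN): min(-39, -36, 27) = -39
n2-1-2 (MIN): min(19, -5) = -5
n2-1-3 (MIN): min(25, 48) = 25
n2-1 (MAX): max(-39, -5, 25) = 25
n2-2-1 (MIN): min(-44, 42) = -44
n2-2-2 (MIN): min(48, -34) = -34
n2-2 (MAX): max(-44, -34) = -34
n2-3-1 (MIN): min(23, 0, -30, 43) = -30
n2-3-2 (MIN): min(28, -10) = -10
n2-3-3 (MIN): min(19, 24, -27, -32) = -32
n2-3 (MAX): max(-30, -10, -32) = -10
n2 (MIN): min(25, -34, -10) = -34
root (MAX): max(-36, -34) = -34
At root, MAX picks n2 (highest: -34).
At n2, MIN picks n2-2 (lowest: -34).
At n2-2, MAX picks n2-2-2 (highest: -34).
At n2-2-2, MIN picks n2-2-2-2 (lowest: -34).
Terminal value -34.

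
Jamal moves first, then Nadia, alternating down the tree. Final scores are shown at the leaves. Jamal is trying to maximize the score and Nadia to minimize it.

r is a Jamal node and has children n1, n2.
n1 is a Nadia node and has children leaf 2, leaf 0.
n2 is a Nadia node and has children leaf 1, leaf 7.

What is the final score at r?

n1 (Nadia): min(2, 0) = 0
n2 (Nadia): min(1, 7) = 1
r (Jamal): max(0, 1) = 1

1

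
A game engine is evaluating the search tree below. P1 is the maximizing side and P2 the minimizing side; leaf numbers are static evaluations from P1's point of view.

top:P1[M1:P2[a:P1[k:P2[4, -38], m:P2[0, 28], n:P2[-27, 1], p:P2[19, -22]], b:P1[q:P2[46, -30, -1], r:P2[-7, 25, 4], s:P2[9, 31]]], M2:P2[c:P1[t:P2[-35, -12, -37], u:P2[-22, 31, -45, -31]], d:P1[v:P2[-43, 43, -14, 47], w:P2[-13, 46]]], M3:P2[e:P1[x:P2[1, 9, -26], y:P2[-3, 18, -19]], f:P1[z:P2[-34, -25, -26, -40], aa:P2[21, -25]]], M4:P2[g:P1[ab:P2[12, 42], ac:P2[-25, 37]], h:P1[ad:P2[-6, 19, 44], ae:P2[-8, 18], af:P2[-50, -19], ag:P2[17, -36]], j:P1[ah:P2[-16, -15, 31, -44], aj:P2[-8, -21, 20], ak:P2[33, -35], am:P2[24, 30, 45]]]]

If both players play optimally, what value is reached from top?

0

k (P2): min(4, -38) = -38
m (P2): min(0, 28) = 0
n (P2): min(-27, 1) = -27
p (P2): min(19, -22) = -22
a (P1): max(-38, 0, -27, -22) = 0
q (P2): min(46, -30, -1) = -30
r (P2): min(-7, 25, 4) = -7
s (P2): min(9, 31) = 9
b (P1): max(-30, -7, 9) = 9
M1 (P2): min(0, 9) = 0
t (P2): min(-35, -12, -37) = -37
u (P2): min(-22, 31, -45, -31) = -45
c (P1): max(-37, -45) = -37
v (P2): min(-43, 43, -14, 47) = -43
w (P2): min(-13, 46) = -13
d (P1): max(-43, -13) = -13
M2 (P2): min(-37, -13) = -37
x (P2): min(1, 9, -26) = -26
y (P2): min(-3, 18, -19) = -19
e (P1): max(-26, -19) = -19
z (P2): min(-34, -25, -26, -40) = -40
aa (P2): min(21, -25) = -25
f (P1): max(-40, -25) = -25
M3 (P2): min(-19, -25) = -25
ab (P2): min(12, 42) = 12
ac (P2): min(-25, 37) = -25
g (P1): max(12, -25) = 12
ad (P2): min(-6, 19, 44) = -6
ae (P2): min(-8, 18) = -8
af (P2): min(-50, -19) = -50
ag (P2): min(17, -36) = -36
h (P1): max(-6, -8, -50, -36) = -6
ah (P2): min(-16, -15, 31, -44) = -44
aj (P2): min(-8, -21, 20) = -21
ak (P2): min(33, -35) = -35
am (P2): min(24, 30, 45) = 24
j (P1): max(-44, -21, -35, 24) = 24
M4 (P2): min(12, -6, 24) = -6
top (P1): max(0, -37, -25, -6) = 0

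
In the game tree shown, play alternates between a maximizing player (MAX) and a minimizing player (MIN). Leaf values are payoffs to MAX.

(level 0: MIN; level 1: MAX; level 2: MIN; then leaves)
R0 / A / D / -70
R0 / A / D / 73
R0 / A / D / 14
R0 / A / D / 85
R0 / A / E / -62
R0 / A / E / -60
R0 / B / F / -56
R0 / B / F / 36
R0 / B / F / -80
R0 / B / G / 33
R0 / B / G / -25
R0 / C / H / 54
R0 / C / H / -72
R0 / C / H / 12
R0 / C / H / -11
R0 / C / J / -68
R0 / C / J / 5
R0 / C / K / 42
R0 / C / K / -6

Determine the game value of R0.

D (MIN): min(-70, 73, 14, 85) = -70
E (MIN): min(-62, -60) = -62
A (MAX): max(-70, -62) = -62
F (MIN): min(-56, 36, -80) = -80
G (MIN): min(33, -25) = -25
B (MAX): max(-80, -25) = -25
H (MIN): min(54, -72, 12, -11) = -72
J (MIN): min(-68, 5) = -68
K (MIN): min(42, -6) = -6
C (MAX): max(-72, -68, -6) = -6
R0 (MIN): min(-62, -25, -6) = -62

-62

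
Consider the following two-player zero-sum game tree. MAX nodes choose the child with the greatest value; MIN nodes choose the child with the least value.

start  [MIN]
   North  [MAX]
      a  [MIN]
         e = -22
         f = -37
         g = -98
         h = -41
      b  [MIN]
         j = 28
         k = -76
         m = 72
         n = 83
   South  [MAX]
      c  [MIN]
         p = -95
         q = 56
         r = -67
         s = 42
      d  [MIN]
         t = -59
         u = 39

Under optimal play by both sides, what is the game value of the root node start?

a (MIN): min(-22, -37, -98, -41) = -98
b (MIN): min(28, -76, 72, 83) = -76
North (MAX): max(-98, -76) = -76
c (MIN): min(-95, 56, -67, 42) = -95
d (MIN): min(-59, 39) = -59
South (MAX): max(-95, -59) = -59
start (MIN): min(-76, -59) = -76

-76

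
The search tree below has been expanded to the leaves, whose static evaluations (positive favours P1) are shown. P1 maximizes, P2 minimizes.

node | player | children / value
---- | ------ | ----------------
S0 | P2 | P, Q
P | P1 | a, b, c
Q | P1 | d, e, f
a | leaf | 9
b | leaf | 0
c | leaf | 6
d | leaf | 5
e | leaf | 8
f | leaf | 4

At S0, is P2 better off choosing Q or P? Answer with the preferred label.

Q (P1): max(5, 8, 4) = 8
P (P1): max(9, 0, 6) = 9
P2 prefers the lower value; Q=8, P=9. Q is better since 8 < 9.

Q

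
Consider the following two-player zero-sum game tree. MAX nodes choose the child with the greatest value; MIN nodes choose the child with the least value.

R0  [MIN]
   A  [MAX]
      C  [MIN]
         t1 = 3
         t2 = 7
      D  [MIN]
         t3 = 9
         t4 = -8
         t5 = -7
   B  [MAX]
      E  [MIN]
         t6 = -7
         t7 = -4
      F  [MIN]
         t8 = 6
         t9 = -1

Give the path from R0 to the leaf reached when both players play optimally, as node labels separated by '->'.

R0 -> B -> F -> t9

C (MIN): min(3, 7) = 3
D (MIN): min(9, -8, -7) = -8
A (MAX): max(3, -8) = 3
E (MIN): min(-7, -4) = -7
F (MIN): min(6, -1) = -1
B (MAX): max(-7, -1) = -1
R0 (MIN): min(3, -1) = -1
At R0, MIN picks B (lowest: -1).
At B, MAX picks F (highest: -1).
At F, MIN picks t9 (lowest: -1).
Terminal value -1.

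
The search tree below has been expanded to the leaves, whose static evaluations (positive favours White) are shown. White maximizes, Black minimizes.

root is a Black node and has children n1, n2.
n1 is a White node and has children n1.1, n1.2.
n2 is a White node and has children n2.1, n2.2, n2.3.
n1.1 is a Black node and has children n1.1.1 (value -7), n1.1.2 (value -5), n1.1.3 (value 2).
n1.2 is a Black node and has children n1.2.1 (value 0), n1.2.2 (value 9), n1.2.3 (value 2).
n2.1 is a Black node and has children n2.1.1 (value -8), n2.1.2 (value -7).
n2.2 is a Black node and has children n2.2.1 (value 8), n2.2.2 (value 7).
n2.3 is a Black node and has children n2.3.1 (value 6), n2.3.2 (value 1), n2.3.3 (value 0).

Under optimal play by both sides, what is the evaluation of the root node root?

n1.1 (Black): min(-7, -5, 2) = -7
n1.2 (Black): min(0, 9, 2) = 0
n1 (White): max(-7, 0) = 0
n2.1 (Black): min(-8, -7) = -8
n2.2 (Black): min(8, 7) = 7
n2.3 (Black): min(6, 1, 0) = 0
n2 (White): max(-8, 7, 0) = 7
root (Black): min(0, 7) = 0

0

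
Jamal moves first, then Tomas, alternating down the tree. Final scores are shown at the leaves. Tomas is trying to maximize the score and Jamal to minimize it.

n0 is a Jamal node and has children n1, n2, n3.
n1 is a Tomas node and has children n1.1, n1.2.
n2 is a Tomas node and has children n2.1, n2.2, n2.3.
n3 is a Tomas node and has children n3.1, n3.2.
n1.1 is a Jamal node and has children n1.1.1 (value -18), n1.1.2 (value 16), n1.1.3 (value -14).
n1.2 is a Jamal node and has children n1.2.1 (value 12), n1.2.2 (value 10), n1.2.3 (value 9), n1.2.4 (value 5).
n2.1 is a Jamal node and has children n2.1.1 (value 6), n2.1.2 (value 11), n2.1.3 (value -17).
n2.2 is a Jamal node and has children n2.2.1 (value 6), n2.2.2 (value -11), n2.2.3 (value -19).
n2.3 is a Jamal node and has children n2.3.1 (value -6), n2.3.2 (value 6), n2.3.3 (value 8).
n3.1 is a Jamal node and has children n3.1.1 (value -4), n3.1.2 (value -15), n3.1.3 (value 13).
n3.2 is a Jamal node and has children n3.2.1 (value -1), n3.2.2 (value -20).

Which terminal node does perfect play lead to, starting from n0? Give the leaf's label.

n3.1.2

n1.1 (Jamal): min(-18, 16, -14) = -18
n1.2 (Jamal): min(12, 10, 9, 5) = 5
n1 (Tomas): max(-18, 5) = 5
n2.1 (Jamal): min(6, 11, -17) = -17
n2.2 (Jamal): min(6, -11, -19) = -19
n2.3 (Jamal): min(-6, 6, 8) = -6
n2 (Tomas): max(-17, -19, -6) = -6
n3.1 (Jamal): min(-4, -15, 13) = -15
n3.2 (Jamal): min(-1, -20) = -20
n3 (Tomas): max(-15, -20) = -15
n0 (Jamal): min(5, -6, -15) = -15
At n0, Jamal picks n3 (lowest: -15).
At n3, Tomas picks n3.1 (highest: -15).
At n3.1, Jamal picks n3.1.2 (lowest: -15).
Terminal value -15.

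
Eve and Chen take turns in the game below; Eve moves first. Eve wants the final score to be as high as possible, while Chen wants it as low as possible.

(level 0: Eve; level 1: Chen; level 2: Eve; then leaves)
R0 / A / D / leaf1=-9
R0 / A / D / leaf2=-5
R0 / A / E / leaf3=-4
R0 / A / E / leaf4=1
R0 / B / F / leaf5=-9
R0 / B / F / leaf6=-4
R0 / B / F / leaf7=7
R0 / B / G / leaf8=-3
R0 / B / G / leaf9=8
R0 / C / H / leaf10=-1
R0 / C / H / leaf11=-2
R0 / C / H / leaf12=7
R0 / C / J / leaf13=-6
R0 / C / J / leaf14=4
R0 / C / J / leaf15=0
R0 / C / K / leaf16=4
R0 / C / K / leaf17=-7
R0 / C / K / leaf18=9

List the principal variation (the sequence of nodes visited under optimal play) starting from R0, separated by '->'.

D (Eve): max(-9, -5) = -5
E (Eve): max(-4, 1) = 1
A (Chen): min(-5, 1) = -5
F (Eve): max(-9, -4, 7) = 7
G (Eve): max(-3, 8) = 8
B (Chen): min(7, 8) = 7
H (Eve): max(-1, -2, 7) = 7
J (Eve): max(-6, 4, 0) = 4
K (Eve): max(4, -7, 9) = 9
C (Chen): min(7, 4, 9) = 4
R0 (Eve): max(-5, 7, 4) = 7
At R0, Eve picks B (highest: 7).
At B, Chen picks F (lowest: 7).
At F, Eve picks leaf7 (highest: 7).
Terminal value 7.

R0 -> B -> F -> leaf7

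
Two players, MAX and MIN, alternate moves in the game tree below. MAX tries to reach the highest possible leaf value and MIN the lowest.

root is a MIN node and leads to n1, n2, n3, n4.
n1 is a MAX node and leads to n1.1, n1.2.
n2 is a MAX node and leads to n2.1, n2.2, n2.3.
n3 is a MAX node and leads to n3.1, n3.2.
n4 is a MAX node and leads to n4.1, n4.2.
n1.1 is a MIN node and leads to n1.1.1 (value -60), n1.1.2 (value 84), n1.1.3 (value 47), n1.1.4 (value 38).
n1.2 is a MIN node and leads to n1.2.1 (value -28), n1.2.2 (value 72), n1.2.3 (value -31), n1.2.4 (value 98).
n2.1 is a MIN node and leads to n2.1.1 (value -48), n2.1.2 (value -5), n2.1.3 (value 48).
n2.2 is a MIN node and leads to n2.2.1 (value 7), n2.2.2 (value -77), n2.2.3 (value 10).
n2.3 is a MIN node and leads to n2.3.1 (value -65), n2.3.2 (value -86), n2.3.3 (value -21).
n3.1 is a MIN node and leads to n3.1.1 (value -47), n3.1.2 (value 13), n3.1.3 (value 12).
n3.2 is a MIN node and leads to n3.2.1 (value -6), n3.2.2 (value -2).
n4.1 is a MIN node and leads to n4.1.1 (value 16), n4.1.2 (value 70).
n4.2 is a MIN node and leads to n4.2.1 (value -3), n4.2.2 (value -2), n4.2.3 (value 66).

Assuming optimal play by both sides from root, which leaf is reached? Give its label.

n1.1 (MIN): min(-60, 84, 47, 38) = -60
n1.2 (MIN): min(-28, 72, -31, 98) = -31
n1 (MAX): max(-60, -31) = -31
n2.1 (MIN): min(-48, -5, 48) = -48
n2.2 (MIN): min(7, -77, 10) = -77
n2.3 (MIN): min(-65, -86, -21) = -86
n2 (MAX): max(-48, -77, -86) = -48
n3.1 (MIN): min(-47, 13, 12) = -47
n3.2 (MIN): min(-6, -2) = -6
n3 (MAX): max(-47, -6) = -6
n4.1 (MIN): min(16, 70) = 16
n4.2 (MIN): min(-3, -2, 66) = -3
n4 (MAX): max(16, -3) = 16
root (MIN): min(-31, -48, -6, 16) = -48
At root, MIN picks n2 (lowest: -48).
At n2, MAX picks n2.1 (highest: -48).
At n2.1, MIN picks n2.1.1 (lowest: -48).
Terminal value -48.

n2.1.1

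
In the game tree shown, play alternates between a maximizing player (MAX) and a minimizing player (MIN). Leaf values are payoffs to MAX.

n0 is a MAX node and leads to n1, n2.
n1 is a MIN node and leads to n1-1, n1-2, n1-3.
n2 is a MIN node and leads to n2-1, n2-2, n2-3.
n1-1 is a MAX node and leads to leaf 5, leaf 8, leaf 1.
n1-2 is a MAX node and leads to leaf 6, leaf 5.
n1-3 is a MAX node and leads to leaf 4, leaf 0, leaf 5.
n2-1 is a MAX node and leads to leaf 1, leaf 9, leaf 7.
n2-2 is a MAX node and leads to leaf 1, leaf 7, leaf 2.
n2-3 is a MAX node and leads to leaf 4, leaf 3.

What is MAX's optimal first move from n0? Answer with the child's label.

n1-1 (MAX): max(5, 8, 1) = 8
n1-2 (MAX): max(6, 5) = 6
n1-3 (MAX): max(4, 0, 5) = 5
n1 (MIN): min(8, 6, 5) = 5
n2-1 (MAX): max(1, 9, 7) = 9
n2-2 (MAX): max(1, 7, 2) = 7
n2-3 (MAX): max(4, 3) = 4
n2 (MIN): min(9, 7, 4) = 4
n0 (MAX): max(5, 4) = 5
MAX at n0 wants the highest of {n1=5, n2=4}, so chooses n1.

n1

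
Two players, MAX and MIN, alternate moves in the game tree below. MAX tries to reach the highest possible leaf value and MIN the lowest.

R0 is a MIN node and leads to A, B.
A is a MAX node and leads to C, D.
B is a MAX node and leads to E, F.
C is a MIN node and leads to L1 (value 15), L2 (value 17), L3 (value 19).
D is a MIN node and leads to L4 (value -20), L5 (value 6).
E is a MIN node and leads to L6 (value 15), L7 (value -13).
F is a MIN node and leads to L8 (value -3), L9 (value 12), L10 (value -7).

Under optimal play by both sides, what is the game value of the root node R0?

C (MIN): min(15, 17, 19) = 15
D (MIN): min(-20, 6) = -20
A (MAX): max(15, -20) = 15
E (MIN): min(15, -13) = -13
F (MIN): min(-3, 12, -7) = -7
B (MAX): max(-13, -7) = -7
R0 (MIN): min(15, -7) = -7

-7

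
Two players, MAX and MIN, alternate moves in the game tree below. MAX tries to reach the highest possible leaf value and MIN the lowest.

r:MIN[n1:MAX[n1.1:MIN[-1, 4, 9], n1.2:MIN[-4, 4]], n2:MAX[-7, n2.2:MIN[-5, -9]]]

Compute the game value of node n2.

n2.2 (MIN): min(-5, -9) = -9
n2 (MAX): max(-7, -9) = -7

-7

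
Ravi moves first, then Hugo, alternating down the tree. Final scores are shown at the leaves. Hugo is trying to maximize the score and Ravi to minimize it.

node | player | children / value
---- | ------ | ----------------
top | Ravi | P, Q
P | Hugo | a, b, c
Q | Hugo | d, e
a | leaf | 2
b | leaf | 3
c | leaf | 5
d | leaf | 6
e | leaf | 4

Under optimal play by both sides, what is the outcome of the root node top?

P (Hugo): max(2, 3, 5) = 5
Q (Hugo): max(6, 4) = 6
top (Ravi): min(5, 6) = 5

5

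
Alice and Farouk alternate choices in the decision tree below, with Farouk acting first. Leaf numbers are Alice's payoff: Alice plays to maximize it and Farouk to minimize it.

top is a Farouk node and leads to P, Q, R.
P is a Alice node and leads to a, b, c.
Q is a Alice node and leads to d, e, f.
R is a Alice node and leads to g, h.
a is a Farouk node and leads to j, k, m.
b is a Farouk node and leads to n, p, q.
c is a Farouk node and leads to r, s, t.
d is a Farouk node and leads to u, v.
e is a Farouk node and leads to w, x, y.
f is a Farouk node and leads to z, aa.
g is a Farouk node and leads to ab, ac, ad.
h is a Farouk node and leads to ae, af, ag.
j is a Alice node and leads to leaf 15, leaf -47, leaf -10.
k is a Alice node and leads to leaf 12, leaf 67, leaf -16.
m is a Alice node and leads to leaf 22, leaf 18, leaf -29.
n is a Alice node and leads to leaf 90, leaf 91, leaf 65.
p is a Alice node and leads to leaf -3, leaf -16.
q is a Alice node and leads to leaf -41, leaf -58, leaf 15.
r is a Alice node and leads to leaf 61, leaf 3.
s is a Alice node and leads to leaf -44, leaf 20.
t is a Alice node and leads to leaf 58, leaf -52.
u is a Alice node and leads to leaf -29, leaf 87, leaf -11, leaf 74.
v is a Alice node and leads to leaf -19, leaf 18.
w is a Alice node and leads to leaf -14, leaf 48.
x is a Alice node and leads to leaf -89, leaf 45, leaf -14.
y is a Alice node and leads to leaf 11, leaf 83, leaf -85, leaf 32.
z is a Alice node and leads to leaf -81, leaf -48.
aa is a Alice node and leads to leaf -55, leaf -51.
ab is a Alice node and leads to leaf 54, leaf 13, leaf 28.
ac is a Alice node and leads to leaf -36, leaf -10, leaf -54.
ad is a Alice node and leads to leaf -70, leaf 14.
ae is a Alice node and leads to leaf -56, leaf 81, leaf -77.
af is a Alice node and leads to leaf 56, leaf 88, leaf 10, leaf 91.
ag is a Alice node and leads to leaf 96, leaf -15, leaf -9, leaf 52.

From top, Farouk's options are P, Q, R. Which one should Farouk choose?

P

j (Alice): max(15, -47, -10) = 15
k (Alice): max(12, 67, -16) = 67
m (Alice): max(22, 18, -29) = 22
a (Farouk): min(15, 67, 22) = 15
n (Alice): max(90, 91, 65) = 91
p (Alice): max(-3, -16) = -3
q (Alice): max(-41, -58, 15) = 15
b (Farouk): min(91, -3, 15) = -3
r (Alice): max(61, 3) = 61
s (Alice): max(-44, 20) = 20
t (Alice): max(58, -52) = 58
c (Farouk): min(61, 20, 58) = 20
P (Alice): max(15, -3, 20) = 20
u (Alice): max(-29, 87, -11, 74) = 87
v (Alice): max(-19, 18) = 18
d (Farouk): min(87, 18) = 18
w (Alice): max(-14, 48) = 48
x (Alice): max(-89, 45, -14) = 45
y (Alice): max(11, 83, -85, 32) = 83
e (Farouk): min(48, 45, 83) = 45
z (Alice): max(-81, -48) = -48
aa (Alice): max(-55, -51) = -51
f (Farouk): min(-48, -51) = -51
Q (Alice): max(18, 45, -51) = 45
ab (Alice): max(54, 13, 28) = 54
ac (Alice): max(-36, -10, -54) = -10
ad (Alice): max(-70, 14) = 14
g (Farouk): min(54, -10, 14) = -10
ae (Alice): max(-56, 81, -77) = 81
af (Alice): max(56, 88, 10, 91) = 91
ag (Alice): max(96, -15, -9, 52) = 96
h (Farouk): min(81, 91, 96) = 81
R (Alice): max(-10, 81) = 81
top (Farouk): min(20, 45, 81) = 20
Farouk at top wants the lowest of {P=20, Q=45, R=81}, so chooses P.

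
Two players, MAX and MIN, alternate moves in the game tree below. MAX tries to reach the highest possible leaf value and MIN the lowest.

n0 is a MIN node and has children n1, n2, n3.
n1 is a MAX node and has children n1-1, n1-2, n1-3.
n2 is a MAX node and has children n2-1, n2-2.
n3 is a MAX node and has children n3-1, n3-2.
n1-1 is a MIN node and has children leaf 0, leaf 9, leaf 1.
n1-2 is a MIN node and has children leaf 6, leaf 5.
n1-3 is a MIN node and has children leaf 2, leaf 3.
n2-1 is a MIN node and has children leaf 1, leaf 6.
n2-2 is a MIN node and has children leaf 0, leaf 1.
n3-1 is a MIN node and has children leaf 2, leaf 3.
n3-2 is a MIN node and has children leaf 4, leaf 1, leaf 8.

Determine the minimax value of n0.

n1-1 (MIN): min(0, 9, 1) = 0
n1-2 (MIN): min(6, 5) = 5
n1-3 (MIN): min(2, 3) = 2
n1 (MAX): max(0, 5, 2) = 5
n2-1 (MIN): min(1, 6) = 1
n2-2 (MIN): min(0, 1) = 0
n2 (MAX): max(1, 0) = 1
n3-1 (MIN): min(2, 3) = 2
n3-2 (MIN): min(4, 1, 8) = 1
n3 (MAX): max(2, 1) = 2
n0 (MIN): min(5, 1, 2) = 1

1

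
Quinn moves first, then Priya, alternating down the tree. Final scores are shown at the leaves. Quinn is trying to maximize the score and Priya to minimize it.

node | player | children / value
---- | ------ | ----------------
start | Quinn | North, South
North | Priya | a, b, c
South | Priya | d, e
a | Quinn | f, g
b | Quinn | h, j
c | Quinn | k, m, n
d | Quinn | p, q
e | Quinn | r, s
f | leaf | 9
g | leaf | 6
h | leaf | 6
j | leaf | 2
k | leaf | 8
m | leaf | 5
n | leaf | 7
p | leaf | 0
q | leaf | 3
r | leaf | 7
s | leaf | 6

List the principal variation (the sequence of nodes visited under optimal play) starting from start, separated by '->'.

a (Quinn): max(9, 6) = 9
b (Quinn): max(6, 2) = 6
c (Quinn): max(8, 5, 7) = 8
North (Priya): min(9, 6, 8) = 6
d (Quinn): max(0, 3) = 3
e (Quinn): max(7, 6) = 7
South (Priya): min(3, 7) = 3
start (Quinn): max(6, 3) = 6
At start, Quinn picks North (highest: 6).
At North, Priya picks b (lowest: 6).
At b, Quinn picks h (highest: 6).
Terminal value 6.

start -> North -> b -> h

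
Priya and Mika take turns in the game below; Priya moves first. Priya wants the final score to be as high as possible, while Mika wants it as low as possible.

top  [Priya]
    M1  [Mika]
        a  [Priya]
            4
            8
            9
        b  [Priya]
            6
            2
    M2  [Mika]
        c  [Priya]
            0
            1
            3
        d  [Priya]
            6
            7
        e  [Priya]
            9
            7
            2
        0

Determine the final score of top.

a (Priya): max(4, 8, 9) = 9
b (Priya): max(6, 2) = 6
M1 (Mika): min(9, 6) = 6
c (Priya): max(0, 1, 3) = 3
d (Priya): max(6, 7) = 7
e (Priya): max(9, 7, 2) = 9
M2 (Mika): min(3, 7, 9, 0) = 0
top (Priya): max(6, 0) = 6

6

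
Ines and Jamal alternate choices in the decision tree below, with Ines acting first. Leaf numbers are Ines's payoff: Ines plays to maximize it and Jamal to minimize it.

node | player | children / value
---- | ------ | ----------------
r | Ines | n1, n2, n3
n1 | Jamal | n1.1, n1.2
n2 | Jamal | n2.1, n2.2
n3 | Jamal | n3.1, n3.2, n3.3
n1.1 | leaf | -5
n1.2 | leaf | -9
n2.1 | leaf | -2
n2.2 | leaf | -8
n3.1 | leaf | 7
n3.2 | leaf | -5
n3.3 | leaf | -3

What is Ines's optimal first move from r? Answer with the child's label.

n1 (Jamal): min(-5, -9) = -9
n2 (Jamal): min(-2, -8) = -8
n3 (Jamal): min(7, -5, -3) = -5
r (Ines): max(-9, -8, -5) = -5
Ines at r wants the highest of {n1=-9, n2=-8, n3=-5}, so chooses n3.

n3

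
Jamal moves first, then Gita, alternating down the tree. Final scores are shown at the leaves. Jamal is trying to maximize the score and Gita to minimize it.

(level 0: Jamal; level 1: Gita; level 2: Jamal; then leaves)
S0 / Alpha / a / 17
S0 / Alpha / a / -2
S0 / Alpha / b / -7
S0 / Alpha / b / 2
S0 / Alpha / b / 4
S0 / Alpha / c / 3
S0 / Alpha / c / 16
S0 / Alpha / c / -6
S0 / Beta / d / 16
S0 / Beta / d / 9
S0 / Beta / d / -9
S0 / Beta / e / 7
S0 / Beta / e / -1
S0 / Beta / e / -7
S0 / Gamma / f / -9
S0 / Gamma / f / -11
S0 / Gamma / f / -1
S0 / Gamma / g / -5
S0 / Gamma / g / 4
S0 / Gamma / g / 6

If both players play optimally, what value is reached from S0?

a (Jamal): max(17, -2) = 17
b (Jamal): max(-7, 2, 4) = 4
c (Jamal): max(3, 16, -6) = 16
Alpha (Gita): min(17, 4, 16) = 4
d (Jamal): max(16, 9, -9) = 16
e (Jamal): max(7, -1, -7) = 7
Beta (Gita): min(16, 7) = 7
f (Jamal): max(-9, -11, -1) = -1
g (Jamal): max(-5, 4, 6) = 6
Gamma (Gita): min(-1, 6) = -1
S0 (Jamal): max(4, 7, -1) = 7

7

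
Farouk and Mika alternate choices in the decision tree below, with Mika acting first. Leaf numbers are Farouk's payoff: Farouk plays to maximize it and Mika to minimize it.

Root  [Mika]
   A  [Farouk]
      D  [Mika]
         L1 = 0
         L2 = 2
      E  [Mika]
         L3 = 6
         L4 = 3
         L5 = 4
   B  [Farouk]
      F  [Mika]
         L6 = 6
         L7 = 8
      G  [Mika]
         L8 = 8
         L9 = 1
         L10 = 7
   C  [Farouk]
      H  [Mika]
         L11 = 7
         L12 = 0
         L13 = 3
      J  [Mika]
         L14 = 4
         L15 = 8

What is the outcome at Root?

3

D (Mika): min(0, 2) = 0
E (Mika): min(6, 3, 4) = 3
A (Farouk): max(0, 3) = 3
F (Mika): min(6, 8) = 6
G (Mika): min(8, 1, 7) = 1
B (Farouk): max(6, 1) = 6
H (Mika): min(7, 0, 3) = 0
J (Mika): min(4, 8) = 4
C (Farouk): max(0, 4) = 4
Root (Mika): min(3, 6, 4) = 3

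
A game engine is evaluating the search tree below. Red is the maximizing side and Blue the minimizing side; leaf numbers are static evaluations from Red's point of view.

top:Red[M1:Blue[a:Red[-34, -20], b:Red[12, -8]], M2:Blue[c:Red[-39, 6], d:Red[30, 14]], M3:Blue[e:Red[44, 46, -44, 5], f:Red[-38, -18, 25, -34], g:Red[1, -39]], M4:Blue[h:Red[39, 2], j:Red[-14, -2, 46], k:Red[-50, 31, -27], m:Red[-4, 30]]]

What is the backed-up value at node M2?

c (Red): max(-39, 6) = 6
d (Red): max(30, 14) = 30
M2 (Blue): min(6, 30) = 6

6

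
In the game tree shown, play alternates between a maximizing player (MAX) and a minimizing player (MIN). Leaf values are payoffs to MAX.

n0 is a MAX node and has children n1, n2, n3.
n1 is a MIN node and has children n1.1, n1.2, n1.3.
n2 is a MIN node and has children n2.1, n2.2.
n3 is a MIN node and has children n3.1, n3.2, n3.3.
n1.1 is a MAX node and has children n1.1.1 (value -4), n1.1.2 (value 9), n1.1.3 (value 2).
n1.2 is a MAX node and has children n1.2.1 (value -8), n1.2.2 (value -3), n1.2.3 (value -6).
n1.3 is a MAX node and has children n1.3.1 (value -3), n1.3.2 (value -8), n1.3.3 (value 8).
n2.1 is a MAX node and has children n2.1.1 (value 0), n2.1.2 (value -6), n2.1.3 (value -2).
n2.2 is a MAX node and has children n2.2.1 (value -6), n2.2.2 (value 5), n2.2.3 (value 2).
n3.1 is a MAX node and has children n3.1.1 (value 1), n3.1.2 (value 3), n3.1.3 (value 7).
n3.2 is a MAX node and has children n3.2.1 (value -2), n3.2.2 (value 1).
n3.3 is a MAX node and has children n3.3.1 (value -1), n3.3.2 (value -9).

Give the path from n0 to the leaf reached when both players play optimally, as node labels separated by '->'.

n0 -> n2 -> n2.1 -> n2.1.1

n1.1 (MAX): max(-4, 9, 2) = 9
n1.2 (MAX): max(-8, -3, -6) = -3
n1.3 (MAX): max(-3, -8, 8) = 8
n1 (MIN): min(9, -3, 8) = -3
n2.1 (MAX): max(0, -6, -2) = 0
n2.2 (MAX): max(-6, 5, 2) = 5
n2 (MIN): min(0, 5) = 0
n3.1 (MAX): max(1, 3, 7) = 7
n3.2 (MAX): max(-2, 1) = 1
n3.3 (MAX): max(-1, -9) = -1
n3 (MIN): min(7, 1, -1) = -1
n0 (MAX): max(-3, 0, -1) = 0
At n0, MAX picks n2 (highest: 0).
At n2, MIN picks n2.1 (lowest: 0).
At n2.1, MAX picks n2.1.1 (highest: 0).
Terminal value 0.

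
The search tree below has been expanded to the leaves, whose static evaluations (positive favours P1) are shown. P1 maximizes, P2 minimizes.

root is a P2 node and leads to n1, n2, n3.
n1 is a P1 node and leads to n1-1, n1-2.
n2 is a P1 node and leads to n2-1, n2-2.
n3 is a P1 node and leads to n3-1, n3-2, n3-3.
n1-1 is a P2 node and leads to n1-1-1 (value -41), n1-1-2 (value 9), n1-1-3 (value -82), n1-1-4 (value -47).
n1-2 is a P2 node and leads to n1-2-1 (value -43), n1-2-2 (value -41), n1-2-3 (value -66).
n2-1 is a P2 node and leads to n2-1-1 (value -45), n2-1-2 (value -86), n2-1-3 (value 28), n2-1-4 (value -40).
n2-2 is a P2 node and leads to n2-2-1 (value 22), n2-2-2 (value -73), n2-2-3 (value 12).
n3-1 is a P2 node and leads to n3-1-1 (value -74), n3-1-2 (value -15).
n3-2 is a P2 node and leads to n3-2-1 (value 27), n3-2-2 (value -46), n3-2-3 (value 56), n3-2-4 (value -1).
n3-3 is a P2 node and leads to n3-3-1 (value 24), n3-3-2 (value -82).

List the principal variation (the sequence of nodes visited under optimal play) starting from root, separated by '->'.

n1-1 (P2): min(-41, 9, -82, -47) = -82
n1-2 (P2): min(-43, -41, -66) = -66
n1 (P1): max(-82, -66) = -66
n2-1 (P2): min(-45, -86, 28, -40) = -86
n2-2 (P2): min(22, -73, 12) = -73
n2 (P1): max(-86, -73) = -73
n3-1 (P2): min(-74, -15) = -74
n3-2 (P2): min(27, -46, 56, -1) = -46
n3-3 (P2): min(24, -82) = -82
n3 (P1): max(-74, -46, -82) = -46
root (P2): min(-66, -73, -46) = -73
At root, P2 picks n2 (lowest: -73).
At n2, P1 picks n2-2 (highest: -73).
At n2-2, P2 picks n2-2-2 (lowest: -73).
Terminal value -73.

root -> n2 -> n2-2 -> n2-2-2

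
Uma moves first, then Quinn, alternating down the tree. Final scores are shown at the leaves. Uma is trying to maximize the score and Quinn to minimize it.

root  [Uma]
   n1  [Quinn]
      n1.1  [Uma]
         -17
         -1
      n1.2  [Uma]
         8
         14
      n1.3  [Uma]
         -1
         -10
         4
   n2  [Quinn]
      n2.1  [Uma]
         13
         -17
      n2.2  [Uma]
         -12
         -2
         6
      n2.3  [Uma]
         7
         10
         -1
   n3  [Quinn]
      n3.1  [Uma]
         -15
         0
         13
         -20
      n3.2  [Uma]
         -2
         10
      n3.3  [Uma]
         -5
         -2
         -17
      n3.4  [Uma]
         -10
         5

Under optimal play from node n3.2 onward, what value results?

n3.2 (Uma): max(-2, 10) = 10

10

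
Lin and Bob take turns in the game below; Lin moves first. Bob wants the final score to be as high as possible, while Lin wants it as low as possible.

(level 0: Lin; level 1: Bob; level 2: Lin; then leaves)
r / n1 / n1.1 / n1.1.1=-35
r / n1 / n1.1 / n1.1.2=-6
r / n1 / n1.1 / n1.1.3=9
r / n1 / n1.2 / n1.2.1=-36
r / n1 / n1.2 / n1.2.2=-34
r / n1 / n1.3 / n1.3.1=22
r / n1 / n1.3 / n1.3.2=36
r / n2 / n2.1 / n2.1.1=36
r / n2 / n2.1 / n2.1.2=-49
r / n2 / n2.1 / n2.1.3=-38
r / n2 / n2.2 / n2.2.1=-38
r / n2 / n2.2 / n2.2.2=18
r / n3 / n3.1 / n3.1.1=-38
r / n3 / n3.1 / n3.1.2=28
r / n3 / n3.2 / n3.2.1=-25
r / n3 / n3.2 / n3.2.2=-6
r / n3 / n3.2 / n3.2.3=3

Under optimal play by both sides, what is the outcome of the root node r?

n1.1 (Lin): min(-35, -6, 9) = -35
n1.2 (Lin): min(-36, -34) = -36
n1.3 (Lin): min(22, 36) = 22
n1 (Bob): max(-35, -36, 22) = 22
n2.1 (Lin): min(36, -49, -38) = -49
n2.2 (Lin): min(-38, 18) = -38
n2 (Bob): max(-49, -38) = -38
n3.1 (Lin): min(-38, 28) = -38
n3.2 (Lin): min(-25, -6, 3) = -25
n3 (Bob): max(-38, -25) = -25
r (Lin): min(22, -38, -25) = -38

-38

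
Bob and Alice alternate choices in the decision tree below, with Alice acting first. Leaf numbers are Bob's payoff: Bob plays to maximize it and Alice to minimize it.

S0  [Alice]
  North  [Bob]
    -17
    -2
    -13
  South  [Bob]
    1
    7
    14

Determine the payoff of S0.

North (Bob): max(-17, -2, -13) = -2
South (Bob): max(1, 7, 14) = 14
S0 (Alice): min(-2, 14) = -2

-2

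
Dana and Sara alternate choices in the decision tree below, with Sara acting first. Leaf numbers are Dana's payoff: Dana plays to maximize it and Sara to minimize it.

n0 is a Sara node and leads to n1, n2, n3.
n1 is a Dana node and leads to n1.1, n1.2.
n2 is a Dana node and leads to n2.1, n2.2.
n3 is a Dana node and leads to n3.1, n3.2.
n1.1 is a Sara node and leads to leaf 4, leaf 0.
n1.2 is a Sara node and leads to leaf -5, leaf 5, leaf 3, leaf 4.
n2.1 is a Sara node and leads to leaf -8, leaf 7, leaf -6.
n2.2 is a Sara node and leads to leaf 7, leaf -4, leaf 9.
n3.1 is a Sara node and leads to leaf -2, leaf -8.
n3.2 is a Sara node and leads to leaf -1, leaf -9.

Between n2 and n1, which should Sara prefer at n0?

n2.1 (Sara): min(-8, 7, -6) = -8
n2.2 (Sara): min(7, -4, 9) = -4
n2 (Dana): max(-8, -4) = -4
n1.1 (Sara): min(4, 0) = 0
n1.2 (Sara): min(-5, 5, 3, 4) = -5
n1 (Dana): max(0, -5) = 0
Sara prefers the lower value; n2=-4, n1=0. n2 is better since -4 < 0.

n2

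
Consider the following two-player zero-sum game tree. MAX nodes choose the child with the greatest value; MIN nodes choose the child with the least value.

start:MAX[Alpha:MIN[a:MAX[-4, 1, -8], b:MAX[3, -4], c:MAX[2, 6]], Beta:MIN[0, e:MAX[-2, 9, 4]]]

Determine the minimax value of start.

1

a (MAX): max(-4, 1, -8) = 1
b (MAX): max(3, -4) = 3
c (MAX): max(2, 6) = 6
Alpha (MIN): min(1, 3, 6) = 1
e (MAX): max(-2, 9, 4) = 9
Beta (MIN): min(0, 9) = 0
start (MAX): max(1, 0) = 1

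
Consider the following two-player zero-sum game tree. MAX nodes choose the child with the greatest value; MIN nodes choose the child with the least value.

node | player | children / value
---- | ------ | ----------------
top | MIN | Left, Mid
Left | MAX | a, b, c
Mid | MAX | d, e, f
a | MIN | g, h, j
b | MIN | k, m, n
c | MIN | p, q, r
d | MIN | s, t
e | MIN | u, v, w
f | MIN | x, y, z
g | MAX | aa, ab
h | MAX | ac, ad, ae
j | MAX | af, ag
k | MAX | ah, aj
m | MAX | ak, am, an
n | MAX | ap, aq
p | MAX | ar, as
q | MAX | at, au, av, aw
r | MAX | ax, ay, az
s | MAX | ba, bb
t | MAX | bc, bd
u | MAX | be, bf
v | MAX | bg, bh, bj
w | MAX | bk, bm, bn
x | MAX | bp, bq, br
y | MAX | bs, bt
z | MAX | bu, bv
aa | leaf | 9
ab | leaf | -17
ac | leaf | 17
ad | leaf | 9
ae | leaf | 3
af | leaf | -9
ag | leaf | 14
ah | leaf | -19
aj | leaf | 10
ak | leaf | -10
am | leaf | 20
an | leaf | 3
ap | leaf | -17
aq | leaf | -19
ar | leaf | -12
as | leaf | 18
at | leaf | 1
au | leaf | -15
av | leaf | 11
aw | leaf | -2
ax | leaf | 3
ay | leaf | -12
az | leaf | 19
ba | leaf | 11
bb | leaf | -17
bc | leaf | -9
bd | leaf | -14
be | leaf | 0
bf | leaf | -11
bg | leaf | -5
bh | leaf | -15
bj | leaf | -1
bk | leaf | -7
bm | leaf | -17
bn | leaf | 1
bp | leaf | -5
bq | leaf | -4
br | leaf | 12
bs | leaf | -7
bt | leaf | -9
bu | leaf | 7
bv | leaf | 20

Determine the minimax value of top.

g (MAX): max(9, -17) = 9
h (MAX): max(17, 9, 3) = 17
j (MAX): max(-9, 14) = 14
a (MIN): min(9, 17, 14) = 9
k (MAX): max(-19, 10) = 10
m (MAX): max(-10, 20, 3) = 20
n (MAX): max(-17, -19) = -17
b (MIN): min(10, 20, -17) = -17
p (MAX): max(-12, 18) = 18
q (MAX): max(1, -15, 11, -2) = 11
r (MAX): max(3, -12, 19) = 19
c (MIN): min(18, 11, 19) = 11
Left (MAX): max(9, -17, 11) = 11
s (MAX): max(11, -17) = 11
t (MAX): max(-9, -14) = -9
d (MIN): min(11, -9) = -9
u (MAX): max(0, -11) = 0
v (MAX): max(-5, -15, -1) = -1
w (MAX): max(-7, -17, 1) = 1
e (MIN): min(0, -1, 1) = -1
x (MAX): max(-5, -4, 12) = 12
y (MAX): max(-7, -9) = -7
z (MAX): max(7, 20) = 20
f (MIN): min(12, -7, 20) = -7
Mid (MAX): max(-9, -1, -7) = -1
top (MIN): min(11, -1) = -1

-1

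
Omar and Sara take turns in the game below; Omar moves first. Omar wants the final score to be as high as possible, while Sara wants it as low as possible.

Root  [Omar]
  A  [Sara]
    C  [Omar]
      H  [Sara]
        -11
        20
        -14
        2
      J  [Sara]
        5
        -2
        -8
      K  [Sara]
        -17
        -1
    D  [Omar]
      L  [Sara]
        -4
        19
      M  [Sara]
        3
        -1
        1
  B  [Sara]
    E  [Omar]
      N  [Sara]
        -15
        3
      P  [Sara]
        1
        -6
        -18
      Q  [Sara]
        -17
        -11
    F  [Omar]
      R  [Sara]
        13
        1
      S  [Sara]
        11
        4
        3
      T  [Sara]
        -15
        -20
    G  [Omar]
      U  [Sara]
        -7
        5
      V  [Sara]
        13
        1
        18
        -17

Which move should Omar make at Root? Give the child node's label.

A

H (Sara): min(-11, 20, -14, 2) = -14
J (Sara): min(5, -2, -8) = -8
K (Sara): min(-17, -1) = -17
C (Omar): max(-14, -8, -17) = -8
L (Sara): min(-4, 19) = -4
M (Sara): min(3, -1, 1) = -1
D (Omar): max(-4, -1) = -1
A (Sara): min(-8, -1) = -8
N (Sara): min(-15, 3) = -15
P (Sara): min(1, -6, -18) = -18
Q (Sara): min(-17, -11) = -17
E (Omar): max(-15, -18, -17) = -15
R (Sara): min(13, 1) = 1
S (Sara): min(11, 4, 3) = 3
T (Sara): min(-15, -20) = -20
F (Omar): max(1, 3, -20) = 3
U (Sara): min(-7, 5) = -7
V (Sara): min(13, 1, 18, -17) = -17
G (Omar): max(-7, -17) = -7
B (Sara): min(-15, 3, -7) = -15
Root (Omar): max(-8, -15) = -8
Omar at Root wants the highest of {A=-8, B=-15}, so chooses A.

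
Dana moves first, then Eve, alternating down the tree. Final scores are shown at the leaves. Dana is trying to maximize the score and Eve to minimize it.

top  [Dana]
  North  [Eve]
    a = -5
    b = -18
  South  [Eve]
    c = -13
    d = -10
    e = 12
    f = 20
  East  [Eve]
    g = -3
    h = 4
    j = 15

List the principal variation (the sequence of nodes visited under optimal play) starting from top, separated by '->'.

top -> East -> g

North (Eve): min(-5, -18) = -18
South (Eve): min(-13, -10, 12, 20) = -13
East (Eve): min(-3, 4, 15) = -3
top (Dana): max(-18, -13, -3) = -3
At top, Dana picks East (highest: -3).
At East, Eve picks g (lowest: -3).
Terminal value -3.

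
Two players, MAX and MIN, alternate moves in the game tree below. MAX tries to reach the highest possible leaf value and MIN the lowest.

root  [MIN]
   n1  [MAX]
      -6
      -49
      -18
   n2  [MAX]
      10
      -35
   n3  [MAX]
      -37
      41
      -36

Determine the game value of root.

-6

n1 (MAX): max(-6, -49, -18) = -6
n2 (MAX): max(10, -35) = 10
n3 (MAX): max(-37, 41, -36) = 41
root (MIN): min(-6, 10, 41) = -6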